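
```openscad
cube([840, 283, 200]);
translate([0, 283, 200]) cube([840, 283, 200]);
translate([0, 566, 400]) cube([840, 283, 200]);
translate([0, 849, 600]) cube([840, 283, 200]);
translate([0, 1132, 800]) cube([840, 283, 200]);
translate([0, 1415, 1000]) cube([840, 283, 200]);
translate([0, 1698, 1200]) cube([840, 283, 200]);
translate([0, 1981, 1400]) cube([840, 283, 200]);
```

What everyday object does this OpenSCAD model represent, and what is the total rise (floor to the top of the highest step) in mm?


A staircase. The total rise is 1600 mm.

8 identical blocks, each offset up and back from the previous — a staircase. Each step is 200 mm tall and there are 8 of them, so the total rise is 8 × 200 = 1600 mm.


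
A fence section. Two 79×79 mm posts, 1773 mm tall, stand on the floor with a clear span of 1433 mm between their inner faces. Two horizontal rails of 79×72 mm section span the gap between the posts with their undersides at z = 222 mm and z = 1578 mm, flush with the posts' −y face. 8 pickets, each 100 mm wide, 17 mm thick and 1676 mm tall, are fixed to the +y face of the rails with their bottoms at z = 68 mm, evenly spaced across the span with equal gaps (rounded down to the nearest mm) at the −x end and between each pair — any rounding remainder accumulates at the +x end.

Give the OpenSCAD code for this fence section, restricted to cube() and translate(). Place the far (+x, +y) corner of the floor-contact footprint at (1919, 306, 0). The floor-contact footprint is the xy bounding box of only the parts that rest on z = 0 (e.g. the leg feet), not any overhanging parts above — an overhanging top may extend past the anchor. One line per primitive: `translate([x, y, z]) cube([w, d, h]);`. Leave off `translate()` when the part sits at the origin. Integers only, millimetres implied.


translate([328, 227, 0]) cube([79, 79, 1773]);
translate([1840, 227, 0]) cube([79, 79, 1773]);
translate([407, 227, 222]) cube([1433, 79, 72]);
translate([407, 227, 1578]) cube([1433, 79, 72]);
translate([477, 306, 68]) cube([100, 17, 1676]);
translate([647, 306, 68]) cube([100, 17, 1676]);
translate([817, 306, 68]) cube([100, 17, 1676]);
translate([987, 306, 68]) cube([100, 17, 1676]);
translate([1157, 306, 68]) cube([100, 17, 1676]);
translate([1327, 306, 68]) cube([100, 17, 1676]);
translate([1497, 306, 68]) cube([100, 17, 1676]);
translate([1667, 306, 68]) cube([100, 17, 1676]);


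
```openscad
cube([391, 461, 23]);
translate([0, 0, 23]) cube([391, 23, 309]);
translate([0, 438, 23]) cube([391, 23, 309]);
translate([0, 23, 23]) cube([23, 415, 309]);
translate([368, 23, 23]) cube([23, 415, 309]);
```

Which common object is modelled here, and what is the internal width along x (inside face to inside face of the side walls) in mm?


An open box. The internal width is 345 mm.

A 391×461 base slab with four walls standing on it — an open box. The base is 391 mm wide and the walls are 23 mm thick, so the internal width is 391 − 2 × 23 = 345 mm.


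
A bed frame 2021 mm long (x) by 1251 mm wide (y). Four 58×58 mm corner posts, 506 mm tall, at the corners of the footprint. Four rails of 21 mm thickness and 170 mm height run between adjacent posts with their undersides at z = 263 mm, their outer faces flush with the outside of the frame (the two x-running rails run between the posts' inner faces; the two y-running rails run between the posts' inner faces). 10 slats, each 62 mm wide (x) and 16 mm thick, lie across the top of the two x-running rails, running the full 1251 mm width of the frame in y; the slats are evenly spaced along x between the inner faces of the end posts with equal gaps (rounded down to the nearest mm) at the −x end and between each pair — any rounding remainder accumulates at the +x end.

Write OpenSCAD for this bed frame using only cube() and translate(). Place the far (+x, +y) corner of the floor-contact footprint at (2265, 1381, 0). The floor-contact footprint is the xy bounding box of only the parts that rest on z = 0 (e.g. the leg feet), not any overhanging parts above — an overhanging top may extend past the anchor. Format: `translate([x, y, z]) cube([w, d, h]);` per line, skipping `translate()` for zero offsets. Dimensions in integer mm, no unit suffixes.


translate([244, 130, 0]) cube([58, 58, 506]);
translate([244, 1323, 0]) cube([58, 58, 506]);
translate([2207, 130, 0]) cube([58, 58, 506]);
translate([2207, 1323, 0]) cube([58, 58, 506]);
translate([302, 130, 263]) cube([1905, 21, 170]);
translate([302, 1360, 263]) cube([1905, 21, 170]);
translate([244, 188, 263]) cube([21, 1135, 170]);
translate([2244, 188, 263]) cube([21, 1135, 170]);
translate([418, 130, 433]) cube([62, 1251, 16]);
translate([596, 130, 433]) cube([62, 1251, 16]);
translate([774, 130, 433]) cube([62, 1251, 16]);
translate([952, 130, 433]) cube([62, 1251, 16]);
translate([1130, 130, 433]) cube([62, 1251, 16]);
translate([1308, 130, 433]) cube([62, 1251, 16]);
translate([1486, 130, 433]) cube([62, 1251, 16]);
translate([1664, 130, 433]) cube([62, 1251, 16]);
translate([1842, 130, 433]) cube([62, 1251, 16]);
translate([2020, 130, 433]) cube([62, 1251, 16]);


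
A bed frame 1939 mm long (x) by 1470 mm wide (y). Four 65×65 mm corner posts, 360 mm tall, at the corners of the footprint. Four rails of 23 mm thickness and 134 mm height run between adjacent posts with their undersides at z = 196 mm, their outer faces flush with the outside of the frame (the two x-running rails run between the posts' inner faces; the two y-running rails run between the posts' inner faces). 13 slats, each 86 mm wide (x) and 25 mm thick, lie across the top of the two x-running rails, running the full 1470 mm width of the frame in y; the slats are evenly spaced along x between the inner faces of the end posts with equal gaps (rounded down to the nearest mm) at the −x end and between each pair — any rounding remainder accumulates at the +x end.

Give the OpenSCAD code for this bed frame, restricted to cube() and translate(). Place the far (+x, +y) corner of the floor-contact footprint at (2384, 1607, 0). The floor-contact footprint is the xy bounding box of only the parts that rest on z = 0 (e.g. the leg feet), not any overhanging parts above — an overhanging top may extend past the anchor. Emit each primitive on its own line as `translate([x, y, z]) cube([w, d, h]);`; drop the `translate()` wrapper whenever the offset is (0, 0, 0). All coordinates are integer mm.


translate([445, 137, 0]) cube([65, 65, 360]);
translate([445, 1542, 0]) cube([65, 65, 360]);
translate([2319, 137, 0]) cube([65, 65, 360]);
translate([2319, 1542, 0]) cube([65, 65, 360]);
translate([510, 137, 196]) cube([1809, 23, 134]);
translate([510, 1584, 196]) cube([1809, 23, 134]);
translate([445, 202, 196]) cube([23, 1340, 134]);
translate([2361, 202, 196]) cube([23, 1340, 134]);
translate([559, 137, 330]) cube([86, 1470, 25]);
translate([694, 137, 330]) cube([86, 1470, 25]);
translate([829, 137, 330]) cube([86, 1470, 25]);
translate([964, 137, 330]) cube([86, 1470, 25]);
translate([1099, 137, 330]) cube([86, 1470, 25]);
translate([1234, 137, 330]) cube([86, 1470, 25]);
translate([1369, 137, 330]) cube([86, 1470, 25]);
translate([1504, 137, 330]) cube([86, 1470, 25]);
translate([1639, 137, 330]) cube([86, 1470, 25]);
translate([1774, 137, 330]) cube([86, 1470, 25]);
translate([1909, 137, 330]) cube([86, 1470, 25]);
translate([2044, 137, 330]) cube([86, 1470, 25]);
translate([2179, 137, 330]) cube([86, 1470, 25]);


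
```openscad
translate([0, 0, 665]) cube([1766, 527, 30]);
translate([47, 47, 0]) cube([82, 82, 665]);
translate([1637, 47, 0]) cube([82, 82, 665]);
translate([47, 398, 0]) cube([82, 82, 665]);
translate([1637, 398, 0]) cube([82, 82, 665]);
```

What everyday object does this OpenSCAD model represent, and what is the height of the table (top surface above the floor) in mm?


A table. The table height is 695 mm.

A 1766×527×30 slab sits at z = 665 on four 82 mm square posts — a table. The top surface is at 665 + 30 = 695 mm.


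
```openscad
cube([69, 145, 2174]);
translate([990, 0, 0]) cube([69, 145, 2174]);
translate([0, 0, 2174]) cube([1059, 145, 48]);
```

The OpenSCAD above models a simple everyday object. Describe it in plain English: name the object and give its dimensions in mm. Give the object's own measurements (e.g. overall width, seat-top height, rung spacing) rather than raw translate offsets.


A door frame. The clear opening is 921 mm wide and 2174 mm high. Two 69 mm wide jambs, 145 mm deep, stand either side of the opening from the floor to the top of the opening. A 48 mm thick head sits across the top of both jambs, spanning the full outside width of the frame.


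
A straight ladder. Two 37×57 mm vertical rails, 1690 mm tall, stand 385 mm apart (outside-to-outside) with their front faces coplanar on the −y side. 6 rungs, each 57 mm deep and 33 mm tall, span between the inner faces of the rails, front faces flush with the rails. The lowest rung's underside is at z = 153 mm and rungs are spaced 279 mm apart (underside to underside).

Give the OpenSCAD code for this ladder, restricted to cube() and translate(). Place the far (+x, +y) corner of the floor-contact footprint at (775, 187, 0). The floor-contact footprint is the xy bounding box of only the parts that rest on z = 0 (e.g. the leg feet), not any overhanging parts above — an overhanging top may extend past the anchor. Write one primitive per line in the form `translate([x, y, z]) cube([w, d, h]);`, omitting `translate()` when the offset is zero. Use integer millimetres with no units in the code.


translate([390, 130, 0]) cube([37, 57, 1690]);
translate([738, 130, 0]) cube([37, 57, 1690]);
translate([427, 130, 153]) cube([311, 57, 33]);
translate([427, 130, 432]) cube([311, 57, 33]);
translate([427, 130, 711]) cube([311, 57, 33]);
translate([427, 130, 990]) cube([311, 57, 33]);
translate([427, 130, 1269]) cube([311, 57, 33]);
translate([427, 130, 1548]) cube([311, 57, 33]);


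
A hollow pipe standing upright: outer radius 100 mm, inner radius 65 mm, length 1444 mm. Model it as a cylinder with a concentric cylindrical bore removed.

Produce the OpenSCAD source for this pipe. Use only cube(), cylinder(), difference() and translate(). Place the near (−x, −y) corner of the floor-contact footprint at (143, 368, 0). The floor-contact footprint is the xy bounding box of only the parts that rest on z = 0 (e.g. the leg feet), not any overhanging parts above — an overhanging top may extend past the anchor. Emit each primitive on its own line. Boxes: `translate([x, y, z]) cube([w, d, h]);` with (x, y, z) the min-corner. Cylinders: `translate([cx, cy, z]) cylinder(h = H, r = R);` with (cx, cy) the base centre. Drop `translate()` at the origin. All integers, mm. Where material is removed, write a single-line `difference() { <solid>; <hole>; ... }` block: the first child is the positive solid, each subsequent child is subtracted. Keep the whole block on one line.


difference() { translate([243, 468, 0]) cylinder(h = 1444, r = 100); translate([243, 468, 0]) cylinder(h = 1444, r = 65); }


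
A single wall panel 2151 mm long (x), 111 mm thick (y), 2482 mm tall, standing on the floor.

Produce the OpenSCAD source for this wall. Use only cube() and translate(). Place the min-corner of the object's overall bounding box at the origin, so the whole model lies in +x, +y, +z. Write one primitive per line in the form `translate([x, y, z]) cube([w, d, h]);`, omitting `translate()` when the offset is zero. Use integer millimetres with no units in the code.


cube([2151, 111, 2482]);


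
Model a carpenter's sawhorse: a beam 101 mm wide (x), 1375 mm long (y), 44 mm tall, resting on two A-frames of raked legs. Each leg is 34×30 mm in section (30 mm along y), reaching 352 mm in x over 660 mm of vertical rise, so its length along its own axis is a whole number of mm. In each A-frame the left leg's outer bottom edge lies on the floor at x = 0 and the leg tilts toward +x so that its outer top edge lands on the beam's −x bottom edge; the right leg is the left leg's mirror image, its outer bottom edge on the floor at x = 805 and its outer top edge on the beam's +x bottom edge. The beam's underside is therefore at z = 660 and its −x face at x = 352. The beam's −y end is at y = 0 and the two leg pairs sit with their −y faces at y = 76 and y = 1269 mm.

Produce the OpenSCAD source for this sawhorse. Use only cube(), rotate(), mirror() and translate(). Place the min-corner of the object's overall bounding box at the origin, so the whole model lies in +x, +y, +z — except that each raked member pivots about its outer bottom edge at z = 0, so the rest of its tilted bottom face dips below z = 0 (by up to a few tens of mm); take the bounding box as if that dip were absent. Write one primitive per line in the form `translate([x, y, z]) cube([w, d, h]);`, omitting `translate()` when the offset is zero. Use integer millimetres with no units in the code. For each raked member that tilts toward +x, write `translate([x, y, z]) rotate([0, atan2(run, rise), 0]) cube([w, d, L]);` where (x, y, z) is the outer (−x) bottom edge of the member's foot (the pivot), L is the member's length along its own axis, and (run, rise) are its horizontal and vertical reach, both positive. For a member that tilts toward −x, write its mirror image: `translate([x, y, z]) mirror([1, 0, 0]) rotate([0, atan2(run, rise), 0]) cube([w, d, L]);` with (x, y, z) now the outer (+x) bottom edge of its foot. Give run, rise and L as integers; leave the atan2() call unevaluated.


translate([352, 0, 660]) cube([101, 1375, 44]);
translate([0, 76, 0]) rotate([0, atan2(352, 660), 0]) cube([34, 30, 748]);
translate([805, 76, 0]) mirror([1, 0, 0]) rotate([0, atan2(352, 660), 0]) cube([34, 30, 748]);
translate([0, 1269, 0]) rotate([0, atan2(352, 660), 0]) cube([34, 30, 748]);
translate([805, 1269, 0]) mirror([1, 0, 0]) rotate([0, atan2(352, 660), 0]) cube([34, 30, 748]);


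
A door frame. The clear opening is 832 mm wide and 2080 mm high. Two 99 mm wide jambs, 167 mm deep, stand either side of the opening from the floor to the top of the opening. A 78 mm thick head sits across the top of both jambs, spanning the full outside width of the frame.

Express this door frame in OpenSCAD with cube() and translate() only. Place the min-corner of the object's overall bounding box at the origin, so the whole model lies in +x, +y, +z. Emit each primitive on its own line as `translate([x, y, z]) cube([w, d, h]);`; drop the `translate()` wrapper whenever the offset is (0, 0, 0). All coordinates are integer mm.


cube([99, 167, 2080]);
translate([931, 0, 0]) cube([99, 167, 2080]);
translate([0, 0, 2080]) cube([1030, 167, 78]);


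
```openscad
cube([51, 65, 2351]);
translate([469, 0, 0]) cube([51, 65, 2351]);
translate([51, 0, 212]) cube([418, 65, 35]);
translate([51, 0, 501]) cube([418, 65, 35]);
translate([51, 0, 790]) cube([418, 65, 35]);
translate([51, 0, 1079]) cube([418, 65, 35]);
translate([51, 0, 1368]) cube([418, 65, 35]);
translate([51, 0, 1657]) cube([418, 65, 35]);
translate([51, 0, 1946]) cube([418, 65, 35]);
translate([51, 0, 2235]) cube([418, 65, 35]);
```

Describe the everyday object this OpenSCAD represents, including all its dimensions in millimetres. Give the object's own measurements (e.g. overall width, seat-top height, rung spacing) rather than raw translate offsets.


A straight ladder. Two 51×65 mm vertical rails, 2351 mm tall, stand 520 mm apart (outside-to-outside) with their front faces coplanar on the −y side. 8 rungs, each 65 mm deep and 35 mm tall, span between the inner faces of the rails, front faces flush with the rails. The lowest rung's underside is at z = 212 mm and rungs are spaced 289 mm apart (underside to underside).


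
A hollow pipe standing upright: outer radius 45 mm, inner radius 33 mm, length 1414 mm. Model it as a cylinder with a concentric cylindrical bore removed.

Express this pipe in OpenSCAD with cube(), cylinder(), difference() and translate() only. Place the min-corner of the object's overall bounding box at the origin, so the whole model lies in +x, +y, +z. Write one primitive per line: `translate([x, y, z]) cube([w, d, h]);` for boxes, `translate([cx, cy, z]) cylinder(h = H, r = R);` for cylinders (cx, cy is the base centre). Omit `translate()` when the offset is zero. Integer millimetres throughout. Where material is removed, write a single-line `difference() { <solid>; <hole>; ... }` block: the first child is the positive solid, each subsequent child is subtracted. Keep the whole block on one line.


difference() { translate([45, 45, 0]) cylinder(h = 1414, r = 45); translate([45, 45, 0]) cylinder(h = 1414, r = 33); }


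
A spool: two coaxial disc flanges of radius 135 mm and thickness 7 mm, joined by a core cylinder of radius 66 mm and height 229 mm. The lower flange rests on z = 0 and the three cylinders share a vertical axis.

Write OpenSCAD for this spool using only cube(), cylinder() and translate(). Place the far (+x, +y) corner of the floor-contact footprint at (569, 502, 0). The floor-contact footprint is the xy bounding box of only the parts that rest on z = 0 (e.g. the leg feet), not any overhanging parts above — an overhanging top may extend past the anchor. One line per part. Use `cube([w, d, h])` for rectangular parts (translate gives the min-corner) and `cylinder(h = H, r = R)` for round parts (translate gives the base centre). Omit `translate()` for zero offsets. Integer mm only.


translate([434, 367, 0]) cylinder(h = 7, r = 135);
translate([434, 367, 7]) cylinder(h = 229, r = 66);
translate([434, 367, 236]) cylinder(h = 7, r = 135);


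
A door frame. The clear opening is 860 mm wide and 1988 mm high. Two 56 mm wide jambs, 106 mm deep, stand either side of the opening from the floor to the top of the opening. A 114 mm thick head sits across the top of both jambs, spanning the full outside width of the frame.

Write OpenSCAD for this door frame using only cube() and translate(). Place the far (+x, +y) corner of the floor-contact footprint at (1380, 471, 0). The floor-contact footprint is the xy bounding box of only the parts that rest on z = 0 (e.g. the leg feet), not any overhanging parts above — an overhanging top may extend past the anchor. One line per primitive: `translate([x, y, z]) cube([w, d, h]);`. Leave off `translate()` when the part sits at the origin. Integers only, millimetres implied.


translate([408, 365, 0]) cube([56, 106, 1988]);
translate([1324, 365, 0]) cube([56, 106, 1988]);
translate([408, 365, 1988]) cube([972, 106, 114]);


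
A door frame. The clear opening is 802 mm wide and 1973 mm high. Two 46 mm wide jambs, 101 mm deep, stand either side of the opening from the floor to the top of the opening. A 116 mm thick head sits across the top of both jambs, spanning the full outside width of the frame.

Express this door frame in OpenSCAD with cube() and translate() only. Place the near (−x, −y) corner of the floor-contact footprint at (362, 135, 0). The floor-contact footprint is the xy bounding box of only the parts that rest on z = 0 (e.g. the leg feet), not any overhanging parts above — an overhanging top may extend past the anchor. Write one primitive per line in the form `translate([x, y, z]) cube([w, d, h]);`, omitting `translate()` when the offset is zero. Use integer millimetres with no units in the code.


translate([362, 135, 0]) cube([46, 101, 1973]);
translate([1210, 135, 0]) cube([46, 101, 1973]);
translate([362, 135, 1973]) cube([894, 101, 116]);


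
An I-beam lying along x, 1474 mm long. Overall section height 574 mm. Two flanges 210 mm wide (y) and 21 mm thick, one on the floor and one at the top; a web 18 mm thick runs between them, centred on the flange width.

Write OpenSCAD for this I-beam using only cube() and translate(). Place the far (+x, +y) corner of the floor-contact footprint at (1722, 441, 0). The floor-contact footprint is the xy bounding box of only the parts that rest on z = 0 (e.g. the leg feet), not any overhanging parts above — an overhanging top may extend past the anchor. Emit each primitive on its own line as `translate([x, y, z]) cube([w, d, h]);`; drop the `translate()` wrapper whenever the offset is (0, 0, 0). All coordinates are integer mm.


translate([248, 231, 0]) cube([1474, 210, 21]);
translate([248, 327, 21]) cube([1474, 18, 532]);
translate([248, 231, 553]) cube([1474, 210, 21]);


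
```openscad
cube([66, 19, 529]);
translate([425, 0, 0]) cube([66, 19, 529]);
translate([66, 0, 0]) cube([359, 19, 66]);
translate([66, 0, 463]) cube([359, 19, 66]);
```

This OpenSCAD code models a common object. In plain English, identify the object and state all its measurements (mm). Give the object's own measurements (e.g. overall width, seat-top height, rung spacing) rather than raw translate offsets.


A rectangular picture frame lying in the x–z plane (depth along y). The opening is 359 mm wide (x) by 397 mm tall (z), surrounded by a border 66 mm wide on all four sides. The frame is 19 mm deep and is made of two full-height vertical stiles with two horizontal rails fitted between them.


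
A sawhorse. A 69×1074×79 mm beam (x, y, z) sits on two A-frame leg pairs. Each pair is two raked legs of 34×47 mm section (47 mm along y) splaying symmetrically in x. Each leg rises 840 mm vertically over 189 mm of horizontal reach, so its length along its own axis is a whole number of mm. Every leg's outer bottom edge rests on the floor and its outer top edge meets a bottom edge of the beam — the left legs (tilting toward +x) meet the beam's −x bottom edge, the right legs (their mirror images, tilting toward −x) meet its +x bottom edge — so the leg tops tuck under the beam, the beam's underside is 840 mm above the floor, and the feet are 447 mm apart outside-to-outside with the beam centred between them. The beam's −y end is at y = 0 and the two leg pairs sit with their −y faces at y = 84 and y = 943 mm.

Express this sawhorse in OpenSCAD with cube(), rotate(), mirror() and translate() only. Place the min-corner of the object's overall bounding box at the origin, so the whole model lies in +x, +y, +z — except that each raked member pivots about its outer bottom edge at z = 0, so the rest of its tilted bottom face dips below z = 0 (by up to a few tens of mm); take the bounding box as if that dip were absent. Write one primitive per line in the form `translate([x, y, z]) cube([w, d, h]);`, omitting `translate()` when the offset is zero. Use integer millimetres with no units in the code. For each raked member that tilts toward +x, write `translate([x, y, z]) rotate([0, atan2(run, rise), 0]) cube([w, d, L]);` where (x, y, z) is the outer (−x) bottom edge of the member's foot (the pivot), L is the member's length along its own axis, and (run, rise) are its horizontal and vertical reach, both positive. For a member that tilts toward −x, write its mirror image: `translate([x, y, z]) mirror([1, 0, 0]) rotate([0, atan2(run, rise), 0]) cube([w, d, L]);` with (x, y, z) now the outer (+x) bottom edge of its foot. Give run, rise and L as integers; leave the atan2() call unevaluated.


translate([189, 0, 840]) cube([69, 1074, 79]);
translate([0, 84, 0]) rotate([0, atan2(189, 840), 0]) cube([34, 47, 861]);
translate([447, 84, 0]) mirror([1, 0, 0]) rotate([0, atan2(189, 840), 0]) cube([34, 47, 861]);
translate([0, 943, 0]) rotate([0, atan2(189, 840), 0]) cube([34, 47, 861]);
translate([447, 943, 0]) mirror([1, 0, 0]) rotate([0, atan2(189, 840), 0]) cube([34, 47, 861]);


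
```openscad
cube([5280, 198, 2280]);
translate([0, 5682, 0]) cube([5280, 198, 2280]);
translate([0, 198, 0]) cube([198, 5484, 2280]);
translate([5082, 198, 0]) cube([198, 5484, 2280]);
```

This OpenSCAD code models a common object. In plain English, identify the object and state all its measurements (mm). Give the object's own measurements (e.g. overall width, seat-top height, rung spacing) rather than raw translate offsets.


The wall frame of a small rectangular building: four walls, each 2280 mm tall and 198 mm thick, enclosing a footprint 5280 mm (x) by 5880 mm (y) outside-to-outside, with no floor or roof. The front and back walls (the −y and +y sides) span the full width; the two side walls fit between them.


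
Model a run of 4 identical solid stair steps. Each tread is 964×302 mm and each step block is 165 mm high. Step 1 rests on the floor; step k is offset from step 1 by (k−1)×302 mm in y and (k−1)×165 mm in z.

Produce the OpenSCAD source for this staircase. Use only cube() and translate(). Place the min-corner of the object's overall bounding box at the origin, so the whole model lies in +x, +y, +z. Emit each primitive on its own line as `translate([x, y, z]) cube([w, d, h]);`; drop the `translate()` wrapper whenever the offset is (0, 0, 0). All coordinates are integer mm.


cube([964, 302, 165]);
translate([0, 302, 165]) cube([964, 302, 165]);
translate([0, 604, 330]) cube([964, 302, 165]);
translate([0, 906, 495]) cube([964, 302, 165]);


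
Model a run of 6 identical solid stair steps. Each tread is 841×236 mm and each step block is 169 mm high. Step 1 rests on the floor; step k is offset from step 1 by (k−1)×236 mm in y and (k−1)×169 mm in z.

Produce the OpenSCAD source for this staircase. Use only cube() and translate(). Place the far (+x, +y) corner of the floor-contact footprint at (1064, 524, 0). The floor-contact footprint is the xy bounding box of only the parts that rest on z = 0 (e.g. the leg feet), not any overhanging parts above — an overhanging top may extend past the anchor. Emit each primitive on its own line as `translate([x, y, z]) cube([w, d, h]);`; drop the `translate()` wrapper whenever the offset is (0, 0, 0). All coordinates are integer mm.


translate([223, 288, 0]) cube([841, 236, 169]);
translate([223, 524, 169]) cube([841, 236, 169]);
translate([223, 760, 338]) cube([841, 236, 169]);
translate([223, 996, 507]) cube([841, 236, 169]);
translate([223, 1232, 676]) cube([841, 236, 169]);
translate([223, 1468, 845]) cube([841, 236, 169]);


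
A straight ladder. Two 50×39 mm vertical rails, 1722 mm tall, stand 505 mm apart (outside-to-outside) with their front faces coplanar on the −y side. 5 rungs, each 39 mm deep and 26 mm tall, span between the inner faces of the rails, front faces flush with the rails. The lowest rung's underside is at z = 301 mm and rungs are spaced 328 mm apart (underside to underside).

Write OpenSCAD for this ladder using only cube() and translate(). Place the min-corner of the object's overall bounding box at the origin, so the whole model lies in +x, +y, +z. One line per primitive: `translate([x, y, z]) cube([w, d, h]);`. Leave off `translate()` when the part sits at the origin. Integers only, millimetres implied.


cube([50, 39, 1722]);
translate([455, 0, 0]) cube([50, 39, 1722]);
translate([50, 0, 301]) cube([405, 39, 26]);
translate([50, 0, 629]) cube([405, 39, 26]);
translate([50, 0, 957]) cube([405, 39, 26]);
translate([50, 0, 1285]) cube([405, 39, 26]);
translate([50, 0, 1613]) cube([405, 39, 26]);


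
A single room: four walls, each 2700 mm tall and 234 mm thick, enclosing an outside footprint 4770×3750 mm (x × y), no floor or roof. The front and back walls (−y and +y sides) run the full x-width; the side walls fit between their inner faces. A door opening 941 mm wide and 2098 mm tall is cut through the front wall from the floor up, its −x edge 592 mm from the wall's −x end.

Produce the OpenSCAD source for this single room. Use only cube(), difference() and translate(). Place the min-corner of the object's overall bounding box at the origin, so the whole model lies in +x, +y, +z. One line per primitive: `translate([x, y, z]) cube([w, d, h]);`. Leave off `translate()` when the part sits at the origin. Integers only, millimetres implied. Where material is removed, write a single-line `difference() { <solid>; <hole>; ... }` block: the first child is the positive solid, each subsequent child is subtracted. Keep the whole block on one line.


difference() { cube([4770, 234, 2700]); translate([592, 0, 0]) cube([941, 234, 2098]); }
translate([0, 3516, 0]) cube([4770, 234, 2700]);
translate([0, 234, 0]) cube([234, 3282, 2700]);
translate([4536, 234, 0]) cube([234, 3282, 2700]);


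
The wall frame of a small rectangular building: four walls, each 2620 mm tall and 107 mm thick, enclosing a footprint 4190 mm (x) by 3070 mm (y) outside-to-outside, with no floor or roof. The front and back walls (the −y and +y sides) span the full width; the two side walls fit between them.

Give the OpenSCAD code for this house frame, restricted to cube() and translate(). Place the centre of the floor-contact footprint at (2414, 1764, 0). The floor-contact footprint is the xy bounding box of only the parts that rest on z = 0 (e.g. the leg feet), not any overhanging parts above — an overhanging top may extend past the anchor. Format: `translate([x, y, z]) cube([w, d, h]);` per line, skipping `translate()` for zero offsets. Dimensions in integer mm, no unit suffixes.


translate([319, 229, 0]) cube([4190, 107, 2620]);
translate([319, 3192, 0]) cube([4190, 107, 2620]);
translate([319, 336, 0]) cube([107, 2856, 2620]);
translate([4402, 336, 0]) cube([107, 2856, 2620]);


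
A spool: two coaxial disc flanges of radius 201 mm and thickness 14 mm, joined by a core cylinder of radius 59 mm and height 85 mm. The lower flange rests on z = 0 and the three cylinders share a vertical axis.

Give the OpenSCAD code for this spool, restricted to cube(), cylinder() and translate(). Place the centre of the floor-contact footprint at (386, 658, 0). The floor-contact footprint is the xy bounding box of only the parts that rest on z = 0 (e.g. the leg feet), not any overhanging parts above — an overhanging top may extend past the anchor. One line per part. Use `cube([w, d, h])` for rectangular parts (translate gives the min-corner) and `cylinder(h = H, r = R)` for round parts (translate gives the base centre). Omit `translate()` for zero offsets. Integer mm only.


translate([386, 658, 0]) cylinder(h = 14, r = 201);
translate([386, 658, 14]) cylinder(h = 85, r = 59);
translate([386, 658, 99]) cylinder(h = 14, r = 201);


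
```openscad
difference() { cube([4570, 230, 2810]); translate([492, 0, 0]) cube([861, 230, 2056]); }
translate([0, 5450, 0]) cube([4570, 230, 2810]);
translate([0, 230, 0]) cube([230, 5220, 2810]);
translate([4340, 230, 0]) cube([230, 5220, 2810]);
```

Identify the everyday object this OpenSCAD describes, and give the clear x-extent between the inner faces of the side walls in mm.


A single room. The interior width is 4110 mm.

Four walls enclosing a rectangle with a door in the front wall — a room. Outside width 4570 minus two 230 mm walls gives 4110 mm.


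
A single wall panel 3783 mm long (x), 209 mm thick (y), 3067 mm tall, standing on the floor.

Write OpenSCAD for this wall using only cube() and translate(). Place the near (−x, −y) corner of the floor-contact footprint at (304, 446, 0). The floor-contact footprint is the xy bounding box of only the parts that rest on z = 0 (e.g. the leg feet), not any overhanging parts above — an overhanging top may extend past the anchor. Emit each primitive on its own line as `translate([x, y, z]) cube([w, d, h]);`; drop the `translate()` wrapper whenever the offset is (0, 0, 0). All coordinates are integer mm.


translate([304, 446, 0]) cube([3783, 209, 3067]);


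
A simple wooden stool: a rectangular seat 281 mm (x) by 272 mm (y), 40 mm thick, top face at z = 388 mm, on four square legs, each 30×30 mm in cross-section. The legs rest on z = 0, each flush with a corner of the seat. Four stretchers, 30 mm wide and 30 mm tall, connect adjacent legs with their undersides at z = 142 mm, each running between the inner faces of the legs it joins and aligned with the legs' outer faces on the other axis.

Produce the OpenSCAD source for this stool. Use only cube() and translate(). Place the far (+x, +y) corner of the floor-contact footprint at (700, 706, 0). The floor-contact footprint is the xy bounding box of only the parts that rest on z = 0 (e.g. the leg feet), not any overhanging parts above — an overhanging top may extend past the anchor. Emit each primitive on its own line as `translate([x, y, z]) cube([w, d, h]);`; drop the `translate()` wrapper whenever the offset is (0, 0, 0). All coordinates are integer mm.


// leg_h = 388 - 40 = 348
// stretcher span = 281 - 2*30 = 221
translate([419, 434, 348]) cube([281, 272, 40]);
translate([419, 434, 0]) cube([30, 30, 348]);
translate([670, 434, 0]) cube([30, 30, 348]);
translate([419, 676, 0]) cube([30, 30, 348]);
translate([670, 676, 0]) cube([30, 30, 348]);
translate([449, 434, 142]) cube([221, 30, 30]);
translate([449, 676, 142]) cube([221, 30, 30]);
translate([419, 464, 142]) cube([30, 212, 30]);
translate([670, 464, 142]) cube([30, 212, 30]);


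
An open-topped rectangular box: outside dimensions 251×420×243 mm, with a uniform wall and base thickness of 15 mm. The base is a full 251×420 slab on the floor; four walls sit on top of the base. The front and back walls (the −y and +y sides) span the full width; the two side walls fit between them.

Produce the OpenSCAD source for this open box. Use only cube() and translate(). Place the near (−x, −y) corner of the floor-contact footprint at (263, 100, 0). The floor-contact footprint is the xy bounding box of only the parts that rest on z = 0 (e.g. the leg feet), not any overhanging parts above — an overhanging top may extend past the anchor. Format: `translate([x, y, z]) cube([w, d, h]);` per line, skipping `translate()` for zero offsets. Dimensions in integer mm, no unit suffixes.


translate([263, 100, 0]) cube([251, 420, 15]);
translate([263, 100, 15]) cube([251, 15, 228]);
translate([263, 505, 15]) cube([251, 15, 228]);
translate([263, 115, 15]) cube([15, 390, 228]);
translate([499, 115, 15]) cube([15, 390, 228]);


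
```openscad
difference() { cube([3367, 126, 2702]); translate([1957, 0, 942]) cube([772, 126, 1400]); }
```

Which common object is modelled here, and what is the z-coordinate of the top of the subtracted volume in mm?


A wall with a window opening. The window head height is 2342 mm.

A wall with a rectangular opening subtracted — a window. Sill at z = 942, opening 1400 mm tall, so the head is at 942 + 1400 = 2342 mm.


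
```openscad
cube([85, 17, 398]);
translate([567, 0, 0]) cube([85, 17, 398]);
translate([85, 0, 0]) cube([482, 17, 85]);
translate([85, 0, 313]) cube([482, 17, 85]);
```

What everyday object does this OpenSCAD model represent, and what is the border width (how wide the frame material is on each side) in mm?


A picture frame. The border width is 85 mm.

Four thin pieces enclosing a rectangular opening — a picture frame. The two full-height stiles are 398 mm tall; the top rail sits at z = 313 and is 85 mm tall, so the border above the opening is 398 − 313 = 85 mm, matching the stile x-width.


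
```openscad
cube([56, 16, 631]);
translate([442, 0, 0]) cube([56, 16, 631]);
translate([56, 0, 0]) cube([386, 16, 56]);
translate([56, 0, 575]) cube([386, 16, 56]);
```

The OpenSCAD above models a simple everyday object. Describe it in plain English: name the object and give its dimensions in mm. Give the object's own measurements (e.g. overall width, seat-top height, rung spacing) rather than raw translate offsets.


A rectangular picture frame lying in the x–z plane (depth along y). The opening is 386 mm wide (x) by 519 mm tall (z), surrounded by a border 56 mm wide on all four sides. The frame is 16 mm deep and is made of two full-height vertical stiles with two horizontal rails fitted between them.


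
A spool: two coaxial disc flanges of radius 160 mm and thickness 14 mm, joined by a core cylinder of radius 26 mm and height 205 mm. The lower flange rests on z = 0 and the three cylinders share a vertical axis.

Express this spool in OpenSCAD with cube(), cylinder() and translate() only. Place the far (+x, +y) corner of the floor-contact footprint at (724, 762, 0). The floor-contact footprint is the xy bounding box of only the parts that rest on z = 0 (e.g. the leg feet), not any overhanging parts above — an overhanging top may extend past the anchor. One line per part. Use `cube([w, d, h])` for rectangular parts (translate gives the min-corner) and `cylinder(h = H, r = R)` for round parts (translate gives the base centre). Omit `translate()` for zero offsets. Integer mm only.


translate([564, 602, 0]) cylinder(h = 14, r = 160);
translate([564, 602, 14]) cylinder(h = 205, r = 26);
translate([564, 602, 219]) cylinder(h = 14, r = 160);


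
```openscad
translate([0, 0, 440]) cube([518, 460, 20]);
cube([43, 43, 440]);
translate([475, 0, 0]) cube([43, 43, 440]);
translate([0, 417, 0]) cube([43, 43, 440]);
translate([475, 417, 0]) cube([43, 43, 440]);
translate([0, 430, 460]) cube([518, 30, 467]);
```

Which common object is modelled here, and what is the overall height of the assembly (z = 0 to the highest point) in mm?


A chair. The overall height is 927 mm.

A slab on four corner posts with a tall panel at the back — a chair. The seat slab sits at z = 440 with thickness 20, and the 467 mm backrest starts at the seat top, so the overall height is 440 + 20 + 467 = 927 mm.


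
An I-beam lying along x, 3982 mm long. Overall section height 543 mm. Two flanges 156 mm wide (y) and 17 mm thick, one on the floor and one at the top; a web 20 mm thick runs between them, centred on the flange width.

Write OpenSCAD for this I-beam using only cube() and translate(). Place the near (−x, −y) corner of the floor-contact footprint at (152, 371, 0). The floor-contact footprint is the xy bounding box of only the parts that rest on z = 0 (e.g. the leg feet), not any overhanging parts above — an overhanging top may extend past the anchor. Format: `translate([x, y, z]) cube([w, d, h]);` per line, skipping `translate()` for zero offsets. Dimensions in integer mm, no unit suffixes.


translate([152, 371, 0]) cube([3982, 156, 17]);
translate([152, 439, 17]) cube([3982, 20, 509]);
translate([152, 371, 526]) cube([3982, 156, 17]);


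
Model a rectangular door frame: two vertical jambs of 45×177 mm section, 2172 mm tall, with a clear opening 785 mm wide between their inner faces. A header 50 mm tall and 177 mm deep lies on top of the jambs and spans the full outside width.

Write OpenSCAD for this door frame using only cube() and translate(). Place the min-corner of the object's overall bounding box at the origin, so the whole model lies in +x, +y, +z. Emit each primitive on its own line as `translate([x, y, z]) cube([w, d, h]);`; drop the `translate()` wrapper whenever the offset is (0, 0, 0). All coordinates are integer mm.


cube([45, 177, 2172]);
translate([830, 0, 0]) cube([45, 177, 2172]);
translate([0, 0, 2172]) cube([875, 177, 50]);


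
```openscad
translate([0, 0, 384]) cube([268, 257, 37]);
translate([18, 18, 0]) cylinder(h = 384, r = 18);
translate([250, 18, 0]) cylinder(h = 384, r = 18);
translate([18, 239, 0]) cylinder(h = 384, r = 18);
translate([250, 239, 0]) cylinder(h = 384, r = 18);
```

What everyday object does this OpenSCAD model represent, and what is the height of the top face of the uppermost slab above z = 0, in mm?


A stool. The seat height is 421 mm.

A 268×257×37 slab at z = 384 on four corner cylinders — a stool. The seat top is 384 + 37 = 421 mm.


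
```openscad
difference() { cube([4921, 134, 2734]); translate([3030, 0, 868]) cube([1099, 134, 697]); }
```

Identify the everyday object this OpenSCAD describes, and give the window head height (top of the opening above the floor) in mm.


A wall with a window opening. The window head height is 1565 mm.

A wall with a rectangular opening subtracted — a window. Sill at z = 868, opening 697 mm tall, so the head is at 868 + 697 = 1565 mm.


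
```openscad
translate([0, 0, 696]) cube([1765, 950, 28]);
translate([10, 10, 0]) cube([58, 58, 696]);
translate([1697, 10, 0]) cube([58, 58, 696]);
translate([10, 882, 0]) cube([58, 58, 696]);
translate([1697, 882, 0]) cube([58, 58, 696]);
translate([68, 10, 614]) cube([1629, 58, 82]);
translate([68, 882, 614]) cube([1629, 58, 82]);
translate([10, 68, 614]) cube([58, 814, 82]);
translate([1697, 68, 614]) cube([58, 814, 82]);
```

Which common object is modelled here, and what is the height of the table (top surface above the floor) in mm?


A table. The table height is 724 mm.

A 1765×950×28 slab sits at z = 696 on four 58 mm square posts — a table. The top surface is at 696 + 28 = 724 mm.
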